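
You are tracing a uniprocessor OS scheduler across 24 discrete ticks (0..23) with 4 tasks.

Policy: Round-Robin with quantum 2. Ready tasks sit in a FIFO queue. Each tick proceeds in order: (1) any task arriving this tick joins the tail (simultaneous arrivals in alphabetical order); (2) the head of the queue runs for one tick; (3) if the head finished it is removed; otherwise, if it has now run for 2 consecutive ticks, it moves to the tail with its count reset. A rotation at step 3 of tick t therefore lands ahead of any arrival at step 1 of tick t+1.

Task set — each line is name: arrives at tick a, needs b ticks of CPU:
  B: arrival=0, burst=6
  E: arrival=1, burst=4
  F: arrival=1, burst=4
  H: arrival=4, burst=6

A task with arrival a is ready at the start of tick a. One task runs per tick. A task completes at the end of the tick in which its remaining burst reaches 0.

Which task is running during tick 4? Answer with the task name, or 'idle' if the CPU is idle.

t=0: queue=[B] q_used=0 → run B
t=1: queue=[B,E,F] q_used=1 → run B
t=2: queue=[E,F,B] q_used=0 → run E
t=3: queue=[E,F,B] q_used=1 → run E
t=4: queue=[F,B,E,H] q_used=0 → run F
t=5: queue=[F,B,E,H] q_used=1 → run F
t=6: queue=[B,E,H,F] q_used=0 → run B
t=7: queue=[B,E,H,F] q_used=1 → run B
t=8: queue=[E,H,F,B] q_used=0 → run E
t=9: queue=[E,H,F,B] q_used=1 → run E
t=10: queue=[H,F,B] q_used=0 → run H
t=11: queue=[H,F,B] q_used=1 → run H
t=12: queue=[F,B,H] q_used=0 → run F
t=13: queue=[F,B,H] q_used=1 → run F
t=14: queue=[B,H] q_used=0 → run B
t=15: queue=[B,H] q_used=1 → run B
t=16: queue=[H] q_used=0 → run H
t=17: queue=[H] q_used=1 → run H
t=18: queue=[H] q_used=0 → run H
t=19: queue=[H] q_used=1 → run H
t=20: (idle)
t=21: (idle)
t=22: (idle)
t=23: (idle)

running at tick 4 = F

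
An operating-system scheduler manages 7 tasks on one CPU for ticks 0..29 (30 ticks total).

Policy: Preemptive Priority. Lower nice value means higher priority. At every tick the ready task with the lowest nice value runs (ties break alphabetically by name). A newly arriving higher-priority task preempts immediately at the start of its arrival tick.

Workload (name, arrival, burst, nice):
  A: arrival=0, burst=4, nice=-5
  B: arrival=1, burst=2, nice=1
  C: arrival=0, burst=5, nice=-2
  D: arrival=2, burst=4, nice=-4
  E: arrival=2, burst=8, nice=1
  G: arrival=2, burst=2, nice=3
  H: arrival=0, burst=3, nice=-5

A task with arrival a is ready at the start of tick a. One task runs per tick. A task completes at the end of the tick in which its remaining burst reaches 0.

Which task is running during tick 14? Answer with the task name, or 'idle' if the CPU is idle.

t=0: ready={A,C,H} → run A
t=1: ready={A,B,C,H} → run A
t=2: ready={A,B,C,D,E,G,H} → run A
t=3: ready={A,B,C,D,E,G,H} → run A
t=4: ready={B,C,D,E,G,H} → run H
t=5: ready={B,C,D,E,G,H} → run H
t=6: ready={B,C,D,E,G,H} → run H
t=7: ready={B,C,D,E,G} → run D
t=8: ready={B,C,D,E,G} → run D
t=9: ready={B,C,D,E,G} → run D
t=10: ready={B,C,D,E,G} → run D
t=11: ready={B,C,E,G} → run C
t=12: ready={B,C,E,G} → run C
t=13: ready={B,C,E,G} → run C
t=14: ready={B,C,E,G} → run C
t=15: ready={B,C,E,G} → run C
t=16: ready={B,E,G} → run B
t=17: ready={B,E,G} → run B
t=18: ready={E,G} → run E
t=19: ready={E,G} → run E
t=20: ready={E,G} → run E
t=21: ready={E,G} → run E
t=22: ready={E,G} → run E
t=23: ready={E,G} → run E
t=24: ready={E,G} → run E
t=25: ready={E,G} → run E
t=26: ready={G} → run G
t=27: ready={G} → run G
t=28: (idle)
t=29: (idle)

running at tick 14 = C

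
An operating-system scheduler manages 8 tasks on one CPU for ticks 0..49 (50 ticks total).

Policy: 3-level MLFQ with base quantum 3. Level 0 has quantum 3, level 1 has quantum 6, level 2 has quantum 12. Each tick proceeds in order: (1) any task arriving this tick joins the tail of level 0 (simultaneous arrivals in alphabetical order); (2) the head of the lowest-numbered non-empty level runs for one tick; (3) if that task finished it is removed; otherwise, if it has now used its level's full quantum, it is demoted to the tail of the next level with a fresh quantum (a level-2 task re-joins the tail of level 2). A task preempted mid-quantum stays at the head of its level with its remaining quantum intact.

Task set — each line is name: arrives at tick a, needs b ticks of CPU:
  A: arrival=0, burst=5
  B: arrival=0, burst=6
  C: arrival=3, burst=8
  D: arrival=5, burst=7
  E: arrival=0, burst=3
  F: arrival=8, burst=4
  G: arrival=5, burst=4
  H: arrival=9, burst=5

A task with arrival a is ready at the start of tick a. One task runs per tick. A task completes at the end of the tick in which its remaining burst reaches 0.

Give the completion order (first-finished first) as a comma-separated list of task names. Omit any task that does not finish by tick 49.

t=0: L0/L1/L2 = ABE/-/- → run A
t=1: L0/L1/L2 = ABE/-/- → run A
t=2: L0/L1/L2 = ABE/-/- → run A
t=3: L0/L1/L2 = BEC/A/- → run B
t=4: L0/L1/L2 = BEC/A/- → run B
t=5: L0/L1/L2 = BECDG/A/- → run B
t=6: L0/L1/L2 = ECDG/AB/- → run E
t=7: L0/L1/L2 = ECDG/AB/- → run E
t=8: L0/L1/L2 = ECDGF/AB/- → run E
t=9: L0/L1/L2 = CDGFH/AB/- → run C
t=10: L0/L1/L2 = CDGFH/AB/- → run C
t=11: L0/L1/L2 = CDGFH/AB/- → run C
t=12: L0/L1/L2 = DGFH/ABC/- → run D
t=13: L0/L1/L2 = DGFH/ABC/- → run D
t=14: L0/L1/L2 = DGFH/ABC/- → run D
t=15: L0/L1/L2 = GFH/ABCD/- → run G
t=16: L0/L1/L2 = GFH/ABCD/- → run G
t=17: L0/L1/L2 = GFH/ABCD/- → run G
t=18: L0/L1/L2 = FH/ABCDG/- → run F
t=19: L0/L1/L2 = FH/ABCDG/- → run F
t=20: L0/L1/L2 = FH/ABCDG/- → run F
t=21: L0/L1/L2 = H/ABCDGF/- → run H
t=22: L0/L1/L2 = H/ABCDGF/- → run H
t=23: L0/L1/L2 = H/ABCDGF/- → run H
t=24: L0/L1/L2 = -/ABCDGFH/- → run A
t=25: L0/L1/L2 = -/ABCDGFH/- → run A
t=26: L0/L1/L2 = -/BCDGFH/- → run B
t=27: L0/L1/L2 = -/BCDGFH/- → run B
t=28: L0/L1/L2 = -/BCDGFH/- → run B
t=29: L0/L1/L2 = -/CDGFH/- → run C
t=30: L0/L1/L2 = -/CDGFH/- → run C
t=31: L0/L1/L2 = -/CDGFH/- → run C
t=32: L0/L1/L2 = -/CDGFH/- → run C
t=33: L0/L1/L2 = -/CDGFH/- → run C
t=34: L0/L1/L2 = -/DGFH/- → run D
t=35: L0/L1/L2 = -/DGFH/- → run D
t=36: L0/L1/L2 = -/DGFH/- → run D
t=37: L0/L1/L2 = -/DGFH/- → run D
t=38: L0/L1/L2 = -/GFH/- → run G
t=39: L0/L1/L2 = -/FH/- → run F
t=40: L0/L1/L2 = -/H/- → run H
t=41: L0/L1/L2 = -/H/- → run H
t=42: (idle)
t=43: (idle)
t=44: (idle)
t=45: (idle)
t=46: (idle)
t=47: (idle)
t=48: (idle)
t=49: (idle)

completion order = E, A, B, C, D, G, F, H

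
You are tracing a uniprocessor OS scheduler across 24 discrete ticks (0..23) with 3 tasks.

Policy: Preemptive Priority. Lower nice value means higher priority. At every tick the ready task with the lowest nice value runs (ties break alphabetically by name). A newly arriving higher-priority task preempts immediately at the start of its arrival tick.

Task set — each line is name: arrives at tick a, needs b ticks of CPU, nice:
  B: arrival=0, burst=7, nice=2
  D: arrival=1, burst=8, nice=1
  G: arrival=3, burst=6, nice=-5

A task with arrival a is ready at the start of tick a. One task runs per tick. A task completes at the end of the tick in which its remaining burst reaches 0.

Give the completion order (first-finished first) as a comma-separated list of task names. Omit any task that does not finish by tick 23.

t=0: ready={B} → run B
t=1: ready={B,D} → run D
t=2: ready={B,D} → run D
t=3: ready={B,D,G} → run G
t=4: ready={B,D,G} → run G
t=5: ready={B,D,G} → run G
t=6: ready={B,D,G} → run G
t=7: ready={B,D,G} → run G
t=8: ready={B,D,G} → run G
t=9: ready={B,D} → run D
t=10: ready={B,D} → run D
t=11: ready={B,D} → run D
t=12: ready={B,D} → run D
t=13: ready={B,D} → run D
t=14: ready={B,D} → run D
t=15: ready={B} → run B
t=16: ready={B} → run B
t=17: ready={B} → run B
t=18: ready={B} → run B
t=19: ready={B} → run B
t=20: ready={B} → run B
t=21: (idle)
t=22: (idle)
t=23: (idle)

completion order = G, D, B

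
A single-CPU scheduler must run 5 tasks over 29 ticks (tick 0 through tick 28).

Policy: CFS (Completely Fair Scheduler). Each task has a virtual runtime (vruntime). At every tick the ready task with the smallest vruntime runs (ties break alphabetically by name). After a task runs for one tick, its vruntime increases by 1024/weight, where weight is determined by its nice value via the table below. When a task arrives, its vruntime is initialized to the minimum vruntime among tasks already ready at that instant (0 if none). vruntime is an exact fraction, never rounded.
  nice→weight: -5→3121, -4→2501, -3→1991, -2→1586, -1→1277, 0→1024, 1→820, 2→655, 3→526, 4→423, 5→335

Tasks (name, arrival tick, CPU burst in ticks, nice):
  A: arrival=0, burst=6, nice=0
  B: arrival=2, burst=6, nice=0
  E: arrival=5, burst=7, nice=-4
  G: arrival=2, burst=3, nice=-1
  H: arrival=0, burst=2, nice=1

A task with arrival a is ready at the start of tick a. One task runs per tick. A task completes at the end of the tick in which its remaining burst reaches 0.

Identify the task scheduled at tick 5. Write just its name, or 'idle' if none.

t=0: vr[A=0 H=0] → run A
t=1: vr[A=1 H=0] → run H
t=2: vr[A=1 B=1 G=1 H=256/205] → run A
t=3: vr[A=2 B=1 G=1 H=256/205] → run B
t=4: vr[A=2 B=2 G=1 H=256/205] → run G
t=5: vr[A=2 B=2 E=256/205 G=2301/1277 H=256/205] → run E
t=6: vr[A=2 B=2 E=20736/12505 G=2301/1277 H=256/205] → run H
t=7: vr[A=2 B=2 E=20736/12505 G=2301/1277] → run E
t=8: vr[A=2 B=2 E=25856/12505 G=2301/1277] → run G
t=9: vr[A=2 B=2 E=25856/12505 G=3325/1277] → run A
t=10: vr[A=3 B=2 E=25856/12505 G=3325/1277] → run B
t=11: vr[A=3 B=3 E=25856/12505 G=3325/1277] → run E
t=12: vr[A=3 B=3 E=30976/12505 G=3325/1277] → run E
t=13: vr[A=3 B=3 E=36096/12505 G=3325/1277] → run G
t=14: vr[A=3 B=3 E=36096/12505] → run E
t=15: vr[A=3 B=3 E=41216/12505] → run A
t=16: vr[A=4 B=3 E=41216/12505] → run B
t=17: vr[A=4 B=4 E=41216/12505] → run E
t=18: vr[A=4 B=4 E=46336/12505] → run E
t=19: vr[A=4 B=4] → run A
t=20: vr[A=5 B=4] → run B
t=21: vr[A=5 B=5] → run A
t=22: vr[B=5] → run B
t=23: vr[B=6] → run B
t=24: (idle)
t=25: (idle)
t=26: (idle)
t=27: (idle)
t=28: (idle)

running at tick 5 = E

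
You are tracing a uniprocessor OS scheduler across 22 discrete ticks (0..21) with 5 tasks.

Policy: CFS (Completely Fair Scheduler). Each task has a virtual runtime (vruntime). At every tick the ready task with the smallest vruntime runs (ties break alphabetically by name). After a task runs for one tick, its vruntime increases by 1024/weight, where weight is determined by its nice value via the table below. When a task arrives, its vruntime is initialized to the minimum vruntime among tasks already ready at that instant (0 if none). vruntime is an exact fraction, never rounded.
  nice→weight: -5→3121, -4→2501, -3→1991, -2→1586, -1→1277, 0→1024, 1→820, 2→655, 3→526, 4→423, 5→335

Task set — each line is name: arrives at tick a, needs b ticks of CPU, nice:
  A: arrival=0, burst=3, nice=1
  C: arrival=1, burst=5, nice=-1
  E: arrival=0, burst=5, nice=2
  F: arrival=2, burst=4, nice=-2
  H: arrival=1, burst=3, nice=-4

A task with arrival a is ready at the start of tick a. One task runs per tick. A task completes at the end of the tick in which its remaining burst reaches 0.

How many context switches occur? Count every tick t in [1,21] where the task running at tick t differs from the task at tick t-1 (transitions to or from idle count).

context switches = 18

t=0: vr[A=0 E=0] → run A
t=1: vr[A=256/205 C=0 E=0 H=0] → run C
t=2: vr[A=256/205 C=1024/1277 E=0 F=0 H=0] → run E
t=3: vr[A=256/205 C=1024/1277 E=1024/655 F=0 H=0] → run F
t=4: vr[A=256/205 C=1024/1277 E=1024/655 F=512/793 H=0] → run H
t=5: vr[A=256/205 C=1024/1277 E=1024/655 F=512/793 H=1024/2501] → run H
t=6: vr[A=256/205 C=1024/1277 E=1024/655 F=512/793 H=2048/2501] → run F
t=7: vr[A=256/205 C=1024/1277 E=1024/655 F=1024/793 H=2048/2501] → run C
t=8: vr[A=256/205 C=2048/1277 E=1024/655 F=1024/793 H=2048/2501] → run H
t=9: vr[A=256/205 C=2048/1277 E=1024/655 F=1024/793] → run A
t=10: vr[A=512/205 C=2048/1277 E=1024/655 F=1024/793] → run F
t=11: vr[A=512/205 C=2048/1277 E=1024/655 F=1536/793] → run E
t=12: vr[A=512/205 C=2048/1277 E=2048/655 F=1536/793] → run C
t=13: vr[A=512/205 C=3072/1277 E=2048/655 F=1536/793] → run F
t=14: vr[A=512/205 C=3072/1277 E=2048/655] → run C
t=15: vr[A=512/205 C=4096/1277 E=2048/655] → run A
t=16: vr[C=4096/1277 E=2048/655] → run E
t=17: vr[C=4096/1277 E=3072/655] → run C
t=18: vr[E=3072/655] → run E
t=19: vr[E=4096/655] → run E
t=20: (idle)
t=21: (idle)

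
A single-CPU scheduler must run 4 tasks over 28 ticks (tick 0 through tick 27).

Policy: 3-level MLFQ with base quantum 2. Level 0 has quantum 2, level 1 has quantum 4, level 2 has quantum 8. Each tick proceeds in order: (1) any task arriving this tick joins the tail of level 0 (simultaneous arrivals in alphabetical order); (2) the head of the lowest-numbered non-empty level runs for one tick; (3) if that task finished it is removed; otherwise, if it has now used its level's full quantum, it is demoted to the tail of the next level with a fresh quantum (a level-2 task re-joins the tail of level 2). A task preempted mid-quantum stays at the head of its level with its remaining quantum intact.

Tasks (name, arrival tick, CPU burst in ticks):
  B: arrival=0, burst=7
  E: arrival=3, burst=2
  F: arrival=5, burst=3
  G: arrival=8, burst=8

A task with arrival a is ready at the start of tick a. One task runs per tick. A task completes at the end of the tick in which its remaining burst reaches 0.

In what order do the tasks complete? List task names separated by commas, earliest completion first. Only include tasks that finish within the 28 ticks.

t=0: L0/L1/L2 = B/-/- → run B
t=1: L0/L1/L2 = B/-/- → run B
t=2: L0/L1/L2 = -/B/- → run B
t=3: L0/L1/L2 = E/B/- → run E
t=4: L0/L1/L2 = E/B/- → run E
t=5: L0/L1/L2 = F/B/- → run F
t=6: L0/L1/L2 = F/B/- → run F
t=7: L0/L1/L2 = -/BF/- → run B
t=8: L0/L1/L2 = G/BF/- → run G
t=9: L0/L1/L2 = G/BF/- → run G
t=10: L0/L1/L2 = -/BFG/- → run B
t=11: L0/L1/L2 = -/BFG/- → run B
t=12: L0/L1/L2 = -/FG/B → run F
t=13: L0/L1/L2 = -/G/B → run G
t=14: L0/L1/L2 = -/G/B → run G
t=15: L0/L1/L2 = -/G/B → run G
t=16: L0/L1/L2 = -/G/B → run G
t=17: L0/L1/L2 = -/-/BG → run B
t=18: L0/L1/L2 = -/-/G → run G
t=19: L0/L1/L2 = -/-/G → run G
t=20: (idle)
t=21: (idle)
t=22: (idle)
t=23: (idle)
t=24: (idle)
t=25: (idle)
t=26: (idle)
t=27: (idle)

completion order = E, F, B, G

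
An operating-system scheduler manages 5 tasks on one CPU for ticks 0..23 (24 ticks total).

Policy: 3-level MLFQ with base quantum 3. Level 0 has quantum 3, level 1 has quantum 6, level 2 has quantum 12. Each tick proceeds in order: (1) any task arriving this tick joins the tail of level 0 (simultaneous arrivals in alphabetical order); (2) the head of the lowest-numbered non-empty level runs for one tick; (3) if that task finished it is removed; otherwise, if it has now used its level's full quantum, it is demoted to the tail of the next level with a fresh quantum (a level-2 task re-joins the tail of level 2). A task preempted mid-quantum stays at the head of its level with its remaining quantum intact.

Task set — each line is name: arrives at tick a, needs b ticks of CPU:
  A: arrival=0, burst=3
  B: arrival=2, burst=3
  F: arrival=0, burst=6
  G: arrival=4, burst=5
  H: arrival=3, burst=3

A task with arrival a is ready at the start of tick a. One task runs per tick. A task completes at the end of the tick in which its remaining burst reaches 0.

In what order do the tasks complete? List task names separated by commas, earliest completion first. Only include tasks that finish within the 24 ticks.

t=0: L0/L1/L2 = AF/-/- → run A
t=1: L0/L1/L2 = AF/-/- → run A
t=2: L0/L1/L2 = AFB/-/- → run A
t=3: L0/L1/L2 = FBH/-/- → run F
t=4: L0/L1/L2 = FBHG/-/- → run F
t=5: L0/L1/L2 = FBHG/-/- → run F
t=6: L0/L1/L2 = BHG/F/- → run B
t=7: L0/L1/L2 = BHG/F/- → run B
t=8: L0/L1/L2 = BHG/F/- → run B
t=9: L0/L1/L2 = HG/F/- → run H
t=10: L0/L1/L2 = HG/F/- → run H
t=11: L0/L1/L2 = HG/F/- → run H
t=12: L0/L1/L2 = G/F/- → run G
t=13: L0/L1/L2 = G/F/- → run G
t=14: L0/L1/L2 = G/F/- → run G
t=15: L0/L1/L2 = -/FG/- → run F
t=16: L0/L1/L2 = -/FG/- → run F
t=17: L0/L1/L2 = -/FG/- → run F
t=18: L0/L1/L2 = -/G/- → run G
t=19: L0/L1/L2 = -/G/- → run G
t=20: (idle)
t=21: (idle)
t=22: (idle)
t=23: (idle)

completion order = A, B, H, F, G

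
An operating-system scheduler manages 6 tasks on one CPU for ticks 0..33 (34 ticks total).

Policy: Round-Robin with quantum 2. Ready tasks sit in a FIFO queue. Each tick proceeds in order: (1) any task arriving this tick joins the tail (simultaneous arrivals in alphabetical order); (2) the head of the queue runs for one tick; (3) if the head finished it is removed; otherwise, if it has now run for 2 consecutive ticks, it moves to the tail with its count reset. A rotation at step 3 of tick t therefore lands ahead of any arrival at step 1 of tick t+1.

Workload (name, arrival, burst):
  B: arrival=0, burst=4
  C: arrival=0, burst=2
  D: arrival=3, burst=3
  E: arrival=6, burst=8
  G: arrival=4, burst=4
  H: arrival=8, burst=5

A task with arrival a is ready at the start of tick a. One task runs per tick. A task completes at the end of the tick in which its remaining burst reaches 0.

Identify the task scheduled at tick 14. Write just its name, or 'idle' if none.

t=0: queue=[B,C] q_used=0 → run B
t=1: queue=[B,C] q_used=1 → run B
t=2: queue=[C,B] q_used=0 → run C
t=3: queue=[C,B,D] q_used=1 → run C
t=4: queue=[B,D,G] q_used=0 → run B
t=5: queue=[B,D,G] q_used=1 → run B
t=6: queue=[D,G,E] q_used=0 → run D
t=7: queue=[D,G,E] q_used=1 → run D
t=8: queue=[G,E,D,H] q_used=0 → run G
t=9: queue=[G,E,D,H] q_used=1 → run G
t=10: queue=[E,D,H,G] q_used=0 → run E
t=11: queue=[E,D,H,G] q_used=1 → run E
t=12: queue=[D,H,G,E] q_used=0 → run D
t=13: queue=[H,G,E] q_used=0 → run H
t=14: queue=[H,G,E] q_used=1 → run H
t=15: queue=[G,E,H] q_used=0 → run G
t=16: queue=[G,E,H] q_used=1 → run G
t=17: queue=[E,H] q_used=0 → run E
t=18: queue=[E,H] q_used=1 → run E
t=19: queue=[H,E] q_used=0 → run H
t=20: queue=[H,E] q_used=1 → run H
t=21: queue=[E,H] q_used=0 → run E
t=22: queue=[E,H] q_used=1 → run E
t=23: queue=[H,E] q_used=0 → run H
t=24: queue=[E] q_used=0 → run E
t=25: queue=[E] q_used=1 → run E
t=26: (idle)
t=27: (idle)
t=28: (idle)
t=29: (idle)
t=30: (idle)
t=31: (idle)
t=32: (idle)
t=33: (idle)

running at tick 14 = H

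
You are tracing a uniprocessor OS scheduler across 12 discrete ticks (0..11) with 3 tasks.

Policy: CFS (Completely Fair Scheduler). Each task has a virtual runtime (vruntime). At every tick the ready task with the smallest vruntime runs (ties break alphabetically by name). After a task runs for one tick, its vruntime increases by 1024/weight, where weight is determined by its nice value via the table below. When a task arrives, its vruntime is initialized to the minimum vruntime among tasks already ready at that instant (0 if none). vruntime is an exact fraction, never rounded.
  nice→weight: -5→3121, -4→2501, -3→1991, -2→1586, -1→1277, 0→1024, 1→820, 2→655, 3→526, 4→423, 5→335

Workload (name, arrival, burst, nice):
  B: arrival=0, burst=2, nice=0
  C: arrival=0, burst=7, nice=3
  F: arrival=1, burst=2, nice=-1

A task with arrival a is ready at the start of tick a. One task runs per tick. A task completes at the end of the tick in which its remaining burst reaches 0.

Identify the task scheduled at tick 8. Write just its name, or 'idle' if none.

t=0: vr[B=0 C=0] → run B
t=1: vr[B=1 C=0 F=0] → run C
t=2: vr[B=1 C=512/263 F=0] → run F
t=3: vr[B=1 C=512/263 F=1024/1277] → run F
t=4: vr[B=1 C=512/263] → run B
t=5: vr[C=512/263] → run C
t=6: vr[C=1024/263] → run C
t=7: vr[C=1536/263] → run C
t=8: vr[C=2048/263] → run C
t=9: vr[C=2560/263] → run C
t=10: vr[C=3072/263] → run C
t=11: (idle)

running at tick 8 = C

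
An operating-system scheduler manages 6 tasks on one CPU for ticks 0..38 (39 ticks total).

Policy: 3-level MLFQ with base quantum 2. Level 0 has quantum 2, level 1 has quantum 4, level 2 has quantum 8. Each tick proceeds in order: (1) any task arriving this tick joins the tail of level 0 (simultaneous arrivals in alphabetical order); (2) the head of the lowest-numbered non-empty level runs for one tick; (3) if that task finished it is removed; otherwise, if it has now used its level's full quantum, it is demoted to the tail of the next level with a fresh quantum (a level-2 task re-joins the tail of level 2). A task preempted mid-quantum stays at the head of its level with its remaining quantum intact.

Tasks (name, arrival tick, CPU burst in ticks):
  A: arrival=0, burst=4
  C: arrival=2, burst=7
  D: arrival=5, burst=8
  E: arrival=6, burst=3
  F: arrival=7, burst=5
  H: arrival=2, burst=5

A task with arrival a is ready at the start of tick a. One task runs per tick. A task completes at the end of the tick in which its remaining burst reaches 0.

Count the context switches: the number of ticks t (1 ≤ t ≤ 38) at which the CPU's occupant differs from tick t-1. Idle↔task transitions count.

t=0: L0/L1/L2 = A/-/- → run A
t=1: L0/L1/L2 = A/-/- → run A
t=2: L0/L1/L2 = CH/A/- → run C
t=3: L0/L1/L2 = CH/A/- → run C
t=4: L0/L1/L2 = H/AC/- → run H
t=5: L0/L1/L2 = HD/AC/- → run H
t=6: L0/L1/L2 = DE/ACH/- → run D
t=7: L0/L1/L2 = DEF/ACH/- → run D
t=8: L0/L1/L2 = EF/ACHD/- → run E
t=9: L0/L1/L2 = EF/ACHD/- → run E
t=10: L0/L1/L2 = F/ACHDE/- → run F
t=11: L0/L1/L2 = F/ACHDE/- → run F
t=12: L0/L1/L2 = -/ACHDEF/- → run A
t=13: L0/L1/L2 = -/ACHDEF/- → run A
t=14: L0/L1/L2 = -/CHDEF/- → run C
t=15: L0/L1/L2 = -/CHDEF/- → run C
t=16: L0/L1/L2 = -/CHDEF/- → run C
t=17: L0/L1/L2 = -/CHDEF/- → run C
t=18: L0/L1/L2 = -/HDEF/C → run H
t=19: L0/L1/L2 = -/HDEF/C → run H
t=20: L0/L1/L2 = -/HDEF/C → run H
t=21: L0/L1/L2 = -/DEF/C → run D
t=22: L0/L1/L2 = -/DEF/C → run D
t=23: L0/L1/L2 = -/DEF/C → run D
t=24: L0/L1/L2 = -/DEF/C → run D
t=25: L0/L1/L2 = -/EF/CD → run E
t=26: L0/L1/L2 = -/F/CD → run F
t=27: L0/L1/L2 = -/F/CD → run F
t=28: L0/L1/L2 = -/F/CD → run F
t=29: L0/L1/L2 = -/-/CD → run C
t=30: L0/L1/L2 = -/-/D → run D
t=31: L0/L1/L2 = -/-/D → run D
t=32: (idle)
t=33: (idle)
t=34: (idle)
t=35: (idle)
t=36: (idle)
t=37: (idle)
t=38: (idle)

context switches = 14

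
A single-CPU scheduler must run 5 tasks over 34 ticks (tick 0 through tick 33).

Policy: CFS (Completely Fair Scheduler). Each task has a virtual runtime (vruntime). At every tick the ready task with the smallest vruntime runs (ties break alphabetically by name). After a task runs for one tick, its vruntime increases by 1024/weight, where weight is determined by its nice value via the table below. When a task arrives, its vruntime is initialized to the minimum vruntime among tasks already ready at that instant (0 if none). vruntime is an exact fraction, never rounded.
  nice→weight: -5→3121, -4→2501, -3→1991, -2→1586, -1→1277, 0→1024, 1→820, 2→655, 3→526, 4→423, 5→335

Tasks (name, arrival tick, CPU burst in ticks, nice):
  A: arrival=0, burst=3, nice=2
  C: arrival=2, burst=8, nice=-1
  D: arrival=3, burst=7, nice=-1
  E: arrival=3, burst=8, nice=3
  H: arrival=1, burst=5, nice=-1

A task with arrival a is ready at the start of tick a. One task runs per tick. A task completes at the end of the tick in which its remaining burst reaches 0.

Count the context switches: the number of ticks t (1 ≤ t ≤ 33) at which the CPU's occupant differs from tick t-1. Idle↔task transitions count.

t=0: vr[A=0] → run A
t=1: vr[A=1024/655 H=1024/655] → run A
t=2: vr[A=2048/655 C=1024/655 H=1024/655] → run C
t=3: vr[A=2048/655 C=1978368/836435 D=1024/655 E=1024/655 H=1024/655] → run D
t=4: vr[A=2048/655 C=1978368/836435 D=1978368/836435 E=1024/655 H=1024/655] → run E
t=5: vr[A=2048/655 C=1978368/836435 D=1978368/836435 E=604672/172265 H=1024/655] → run H
t=6: vr[A=2048/655 C=1978368/836435 D=1978368/836435 E=604672/172265 H=1978368/836435] → run C
t=7: vr[A=2048/655 C=2649088/836435 D=1978368/836435 E=604672/172265 H=1978368/836435] → run D
t=8: vr[A=2048/655 C=2649088/836435 D=2649088/836435 E=604672/172265 H=1978368/836435] → run H
t=9: vr[A=2048/655 C=2649088/836435 D=2649088/836435 E=604672/172265 H=2649088/836435] → run A
t=10: vr[C=2649088/836435 D=2649088/836435 E=604672/172265 H=2649088/836435] → run C
t=11: vr[C=3319808/836435 D=2649088/836435 E=604672/172265 H=2649088/836435] → run D
t=12: vr[C=3319808/836435 D=3319808/836435 E=604672/172265 H=2649088/836435] → run H
t=13: vr[C=3319808/836435 D=3319808/836435 E=604672/172265 H=3319808/836435] → run E
t=14: vr[C=3319808/836435 D=3319808/836435 E=940032/172265 H=3319808/836435] → run C
t=15: vr[C=3990528/836435 D=3319808/836435 E=940032/172265 H=3319808/836435] → run D
t=16: vr[C=3990528/836435 D=3990528/836435 E=940032/172265 H=3319808/836435] → run H
t=17: vr[C=3990528/836435 D=3990528/836435 E=940032/172265 H=3990528/836435] → run C
t=18: vr[C=4661248/836435 D=3990528/836435 E=940032/172265 H=3990528/836435] → run D
t=19: vr[C=4661248/836435 D=4661248/836435 E=940032/172265 H=3990528/836435] → run H
t=20: vr[C=4661248/836435 D=4661248/836435 E=940032/172265] → run E
t=21: vr[C=4661248/836435 D=4661248/836435 E=1275392/172265] → run C
t=22: vr[C=5331968/836435 D=4661248/836435 E=1275392/172265] → run D
t=23: vr[C=5331968/836435 D=5331968/836435 E=1275392/172265] → run C
t=24: vr[C=6002688/836435 D=5331968/836435 E=1275392/172265] → run D
t=25: vr[C=6002688/836435 E=1275392/172265] → run C
t=26: vr[E=1275392/172265] → run E
t=27: vr[E=1610752/172265] → run E
t=28: vr[E=1946112/172265] → run E
t=29: vr[E=2281472/172265] → run E
t=30: vr[E=2616832/172265] → run E
t=31: (idle)
t=32: (idle)
t=33: (idle)

context switches = 26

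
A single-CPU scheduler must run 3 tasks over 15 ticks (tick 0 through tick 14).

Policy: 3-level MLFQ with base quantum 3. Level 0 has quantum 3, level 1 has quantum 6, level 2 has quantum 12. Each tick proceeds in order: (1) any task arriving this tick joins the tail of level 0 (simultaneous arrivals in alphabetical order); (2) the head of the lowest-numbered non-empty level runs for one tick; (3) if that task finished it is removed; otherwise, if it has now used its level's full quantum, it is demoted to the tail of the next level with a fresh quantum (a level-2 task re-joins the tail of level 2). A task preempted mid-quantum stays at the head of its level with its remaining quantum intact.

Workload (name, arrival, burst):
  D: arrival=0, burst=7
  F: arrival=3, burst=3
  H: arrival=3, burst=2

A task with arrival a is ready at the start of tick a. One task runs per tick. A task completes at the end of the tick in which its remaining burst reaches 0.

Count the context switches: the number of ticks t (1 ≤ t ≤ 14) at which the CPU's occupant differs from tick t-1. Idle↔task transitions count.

t=0: L0/L1/L2 = D/-/- → run D
t=1: L0/L1/L2 = D/-/- → run D
t=2: L0/L1/L2 = D/-/- → run D
t=3: L0/L1/L2 = FH/D/- → run F
t=4: L0/L1/L2 = FH/D/- → run F
t=5: L0/L1/L2 = FH/D/- → run F
t=6: L0/L1/L2 = H/D/- → run H
t=7: L0/L1/L2 = H/D/- → run H
t=8: L0/L1/L2 = -/D/- → run D
t=9: L0/L1/L2 = -/D/- → run D
t=10: L0/L1/L2 = -/D/- → run D
t=11: L0/L1/L2 = -/D/- → run D
t=12: (idle)
t=13: (idle)
t=14: (idle)

context switches = 4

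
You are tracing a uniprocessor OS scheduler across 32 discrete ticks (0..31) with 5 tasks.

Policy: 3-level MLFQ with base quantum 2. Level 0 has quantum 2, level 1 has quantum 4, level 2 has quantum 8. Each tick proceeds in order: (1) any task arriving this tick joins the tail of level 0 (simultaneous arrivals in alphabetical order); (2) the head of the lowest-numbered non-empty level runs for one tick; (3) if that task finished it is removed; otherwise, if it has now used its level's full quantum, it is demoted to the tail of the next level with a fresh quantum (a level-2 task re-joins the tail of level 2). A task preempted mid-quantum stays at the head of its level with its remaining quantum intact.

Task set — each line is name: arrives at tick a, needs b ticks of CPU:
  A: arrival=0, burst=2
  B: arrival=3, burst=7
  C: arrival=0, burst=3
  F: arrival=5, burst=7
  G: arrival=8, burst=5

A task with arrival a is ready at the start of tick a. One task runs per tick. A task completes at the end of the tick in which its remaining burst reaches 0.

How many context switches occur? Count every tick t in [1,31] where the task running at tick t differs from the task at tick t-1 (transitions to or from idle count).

t=0: L0/L1/L2 = AC/-/- → run A
t=1: L0/L1/L2 = AC/-/- → run A
t=2: L0/L1/L2 = C/-/- → run C
t=3: L0/L1/L2 = CB/-/- → run C
t=4: L0/L1/L2 = B/C/- → run B
t=5: L0/L1/L2 = BF/C/- → run B
t=6: L0/L1/L2 = F/CB/- → run F
t=7: L0/L1/L2 = F/CB/- → run F
t=8: L0/L1/L2 = G/CBF/- → run G
t=9: L0/L1/L2 = G/CBF/- → run G
t=10: L0/L1/L2 = -/CBFG/- → run C
t=11: L0/L1/L2 = -/BFG/- → run B
t=12: L0/L1/L2 = -/BFG/- → run B
t=13: L0/L1/L2 = -/BFG/- → run B
t=14: L0/L1/L2 = -/BFG/- → run B
t=15: L0/L1/L2 = -/FG/B → run F
t=16: L0/L1/L2 = -/FG/B → run F
t=17: L0/L1/L2 = -/FG/B → run F
t=18: L0/L1/L2 = -/FG/B → run F
t=19: L0/L1/L2 = -/G/BF → run G
t=20: L0/L1/L2 = -/G/BF → run G
t=21: L0/L1/L2 = -/G/BF → run G
t=22: L0/L1/L2 = -/-/BF → run B
t=23: L0/L1/L2 = -/-/F → run F
t=24: (idle)
t=25: (idle)
t=26: (idle)
t=27: (idle)
t=28: (idle)
t=29: (idle)
t=30: (idle)
t=31: (idle)

context switches = 11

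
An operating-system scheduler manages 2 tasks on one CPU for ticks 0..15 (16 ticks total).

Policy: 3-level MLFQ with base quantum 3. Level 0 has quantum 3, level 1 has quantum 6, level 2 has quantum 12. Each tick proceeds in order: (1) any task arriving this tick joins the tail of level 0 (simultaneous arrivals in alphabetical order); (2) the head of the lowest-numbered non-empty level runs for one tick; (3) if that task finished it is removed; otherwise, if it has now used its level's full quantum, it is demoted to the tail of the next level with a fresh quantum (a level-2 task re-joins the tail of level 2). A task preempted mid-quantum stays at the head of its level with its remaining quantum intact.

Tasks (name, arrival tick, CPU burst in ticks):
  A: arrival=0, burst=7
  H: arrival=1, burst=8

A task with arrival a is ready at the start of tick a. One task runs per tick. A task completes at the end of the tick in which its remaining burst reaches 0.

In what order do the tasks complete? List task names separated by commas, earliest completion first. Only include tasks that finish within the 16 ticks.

completion order = A, H

t=0: L0/L1/L2 = A/-/- → run A
t=1: L0/L1/L2 = AH/-/- → run A
t=2: L0/L1/L2 = AH/-/- → run A
t=3: L0/L1/L2 = H/A/- → run H
t=4: L0/L1/L2 = H/A/- → run H
t=5: L0/L1/L2 = H/A/- → run H
t=6: L0/L1/L2 = -/AH/- → run A
t=7: L0/L1/L2 = -/AH/- → run A
t=8: L0/L1/L2 = -/AH/- → run A
t=9: L0/L1/L2 = -/AH/- → run A
t=10: L0/L1/L2 = -/H/- → run H
t=11: L0/L1/L2 = -/H/- → run H
t=12: L0/L1/L2 = -/H/- → run H
t=13: L0/L1/L2 = -/H/- → run H
t=14: L0/L1/L2 = -/H/- → run H
t=15: (idle)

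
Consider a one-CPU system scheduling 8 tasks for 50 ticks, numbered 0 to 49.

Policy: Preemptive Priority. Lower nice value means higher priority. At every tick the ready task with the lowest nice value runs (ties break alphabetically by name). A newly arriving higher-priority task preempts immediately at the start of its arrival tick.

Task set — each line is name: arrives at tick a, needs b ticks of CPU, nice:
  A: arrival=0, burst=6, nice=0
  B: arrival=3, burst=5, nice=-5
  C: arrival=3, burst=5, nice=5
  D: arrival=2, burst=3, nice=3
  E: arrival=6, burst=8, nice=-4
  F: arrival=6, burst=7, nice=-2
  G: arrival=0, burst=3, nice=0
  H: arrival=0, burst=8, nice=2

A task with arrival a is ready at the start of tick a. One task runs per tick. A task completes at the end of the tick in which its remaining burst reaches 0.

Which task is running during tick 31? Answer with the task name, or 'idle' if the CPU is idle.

running at tick 31 = H

t=0: ready={A,G,H} → run A
t=1: ready={A,G,H} → run A
t=2: ready={A,D,G,H} → run A
t=3: ready={A,B,C,D,G,H} → run B
t=4: ready={A,B,C,D,G,H} → run B
t=5: ready={A,B,C,D,G,H} → run B
t=6: ready={A,B,C,D,E,F,G,H} → run B
t=7: ready={A,B,C,D,E,F,G,H} → run B
t=8: ready={A,C,D,E,F,G,H} → run E
t=9: ready={A,C,D,E,F,G,H} → run E
t=10: ready={A,C,D,E,F,G,H} → run E
t=11: ready={A,C,D,E,F,G,H} → run E
t=12: ready={A,C,D,E,F,G,H} → run E
t=13: ready={A,C,D,E,F,G,H} → run E
t=14: ready={A,C,D,E,F,G,H} → run E
t=15: ready={A,C,D,E,F,G,H} → run E
t=16: ready={A,C,D,F,G,H} → run F
t=17: ready={A,C,D,F,G,H} → run F
t=18: ready={A,C,D,F,G,H} → run F
t=19: ready={A,C,D,F,G,H} → run F
t=20: ready={A,C,D,F,G,H} → run F
t=21: ready={A,C,D,F,G,H} → run F
t=22: ready={A,C,D,F,G,H} → run F
t=23: ready={A,C,D,G,H} → run A
t=24: ready={A,C,D,G,H} → run A
t=25: ready={A,C,D,G,H} → run A
t=26: ready={C,D,G,H} → run G
t=27: ready={C,D,G,H} → run G
t=28: ready={C,D,G,H} → run G
t=29: ready={C,D,H} → run H
t=30: ready={C,D,H} → run H
t=31: ready={C,D,H} → run H
t=32: ready={C,D,H} → run H
t=33: ready={C,D,H} → run H
t=34: ready={C,D,H} → run H
t=35: ready={C,D,H} → run H
t=36: ready={C,D,H} → run H
t=37: ready={C,D} → run D
t=38: ready={C,D} → run D
t=39: ready={C,D} → run D
t=40: ready={C} → run C
t=41: ready={C} → run C
t=42: ready={C} → run C
t=43: ready={C} → run C
t=44: ready={C} → run C
t=45: (idle)
t=46: (idle)
t=47: (idle)
t=48: (idle)
t=49: (idle)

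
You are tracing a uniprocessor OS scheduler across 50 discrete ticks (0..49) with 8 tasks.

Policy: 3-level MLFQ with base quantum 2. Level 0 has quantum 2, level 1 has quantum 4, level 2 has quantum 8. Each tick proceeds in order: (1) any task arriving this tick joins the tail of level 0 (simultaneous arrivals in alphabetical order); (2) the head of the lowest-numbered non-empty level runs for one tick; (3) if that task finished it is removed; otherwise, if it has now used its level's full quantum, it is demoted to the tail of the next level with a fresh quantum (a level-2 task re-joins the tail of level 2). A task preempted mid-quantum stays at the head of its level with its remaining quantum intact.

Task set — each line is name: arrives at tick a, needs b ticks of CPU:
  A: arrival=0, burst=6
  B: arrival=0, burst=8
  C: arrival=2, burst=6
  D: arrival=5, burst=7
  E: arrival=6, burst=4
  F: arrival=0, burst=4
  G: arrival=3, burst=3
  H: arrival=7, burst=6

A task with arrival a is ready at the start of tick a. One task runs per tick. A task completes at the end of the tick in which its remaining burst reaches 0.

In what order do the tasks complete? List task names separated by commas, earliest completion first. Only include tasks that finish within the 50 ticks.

completion order = A, F, C, G, E, H, B, D

t=0: L0/L1/L2 = ABF/-/- → run A
t=1: L0/L1/L2 = ABF/-/- → run A
t=2: L0/L1/L2 = BFC/A/- → run B
t=3: L0/L1/L2 = BFCG/A/- → run B
t=4: L0/L1/L2 = FCG/AB/- → run F
t=5: L0/L1/L2 = FCGD/AB/- → run F
t=6: L0/L1/L2 = CGDE/ABF/- → run C
t=7: L0/L1/L2 = CGDEH/ABF/- → run C
t=8: L0/L1/L2 = GDEH/ABFC/- → run G
t=9: L0/L1/L2 = GDEH/ABFC/- → run G
t=10: L0/L1/L2 = DEH/ABFCG/- → run D
t=11: L0/L1/L2 = DEH/ABFCG/- → run D
t=12: L0/L1/L2 = EH/ABFCGD/- → run E
t=13: L0/L1/L2 = EH/ABFCGD/- → run E
t=14: L0/L1/L2 = H/ABFCGDE/- → run H
t=15: L0/L1/L2 = H/ABFCGDE/- → run H
t=16: L0/L1/L2 = -/ABFCGDEH/- → run A
t=17: L0/L1/L2 = -/ABFCGDEH/- → run A
t=18: L0/L1/L2 = -/ABFCGDEH/- → run A
t=19: L0/L1/L2 = -/ABFCGDEH/- → run A
t=20: L0/L1/L2 = -/BFCGDEH/- → run B
t=21: L0/L1/L2 = -/BFCGDEH/- → run B
t=22: L0/L1/L2 = -/BFCGDEH/- → run B
t=23: L0/L1/L2 = -/BFCGDEH/- → run B
t=24: L0/L1/L2 = -/FCGDEH/B → run F
t=25: L0/L1/L2 = -/FCGDEH/B → run F
t=26: L0/L1/L2 = -/CGDEH/B → run C
t=27: L0/L1/L2 = -/CGDEH/B → run C
t=28: L0/L1/L2 = -/CGDEH/B → run C
t=29: L0/L1/L2 = -/CGDEH/B → run C
t=30: L0/L1/L2 = -/GDEH/B → run G
t=31: L0/L1/L2 = -/DEH/B → run D
t=32: L0/L1/L2 = -/DEH/B → run D
t=33: L0/L1/L2 = -/DEH/B → run D
t=34: L0/L1/L2 = -/DEH/B → run D
t=35: L0/L1/L2 = -/EH/BD → run E
t=36: L0/L1/L2 = -/EH/BD → run E
t=37: L0/L1/L2 = -/H/BD → run H
t=38: L0/L1/L2 = -/H/BD → run H
t=39: L0/L1/L2 = -/H/BD → run H
t=40: L0/L1/L2 = -/H/BD → run H
t=41: L0/L1/L2 = -/-/BD → run B
t=42: L0/L1/L2 = -/-/BD → run B
t=43: L0/L1/L2 = -/-/D → run D
t=44: (idle)
t=45: (idle)
t=46: (idle)
t=47: (idle)
t=48: (idle)
t=49: (idle)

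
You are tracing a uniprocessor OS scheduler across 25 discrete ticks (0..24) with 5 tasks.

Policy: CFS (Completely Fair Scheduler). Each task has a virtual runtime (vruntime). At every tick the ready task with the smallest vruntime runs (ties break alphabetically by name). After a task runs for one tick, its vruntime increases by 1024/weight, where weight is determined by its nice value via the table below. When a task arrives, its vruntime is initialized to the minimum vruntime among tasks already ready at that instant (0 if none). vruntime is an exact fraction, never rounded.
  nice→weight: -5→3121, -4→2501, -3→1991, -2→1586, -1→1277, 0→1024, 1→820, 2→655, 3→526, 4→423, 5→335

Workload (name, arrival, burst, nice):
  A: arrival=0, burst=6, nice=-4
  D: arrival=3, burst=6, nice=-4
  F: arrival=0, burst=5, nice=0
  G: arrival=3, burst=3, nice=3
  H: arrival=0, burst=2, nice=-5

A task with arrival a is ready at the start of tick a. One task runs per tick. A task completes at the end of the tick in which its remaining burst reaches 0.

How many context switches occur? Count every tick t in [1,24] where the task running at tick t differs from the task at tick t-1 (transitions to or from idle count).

context switches = 21

t=0: vr[A=0 F=0 H=0] → run A
t=1: vr[A=1024/2501 F=0 H=0] → run F
t=2: vr[A=1024/2501 F=1 H=0] → run H
t=3: vr[A=1024/2501 D=1024/3121 F=1 G=1024/3121 H=1024/3121] → run D
t=4: vr[A=1024/2501 D=5756928/7805621 F=1 G=1024/3121 H=1024/3121] → run G
t=5: vr[A=1024/2501 D=5756928/7805621 F=1 G=1867264/820823 H=1024/3121] → run H
t=6: vr[A=1024/2501 D=5756928/7805621 F=1 G=1867264/820823] → run A
t=7: vr[A=2048/2501 D=5756928/7805621 F=1 G=1867264/820823] → run D
t=8: vr[A=2048/2501 D=8952832/7805621 F=1 G=1867264/820823] → run A
t=9: vr[A=3072/2501 D=8952832/7805621 F=1 G=1867264/820823] → run F
t=10: vr[A=3072/2501 D=8952832/7805621 F=2 G=1867264/820823] → run D
t=11: vr[A=3072/2501 D=12148736/7805621 F=2 G=1867264/820823] → run A
t=12: vr[A=4096/2501 D=12148736/7805621 F=2 G=1867264/820823] → run D
t=13: vr[A=4096/2501 D=15344640/7805621 F=2 G=1867264/820823] → run A
t=14: vr[A=5120/2501 D=15344640/7805621 F=2 G=1867264/820823] → run D
t=15: vr[A=5120/2501 D=18540544/7805621 F=2 G=1867264/820823] → run F
t=16: vr[A=5120/2501 D=18540544/7805621 F=3 G=1867264/820823] → run A
t=17: vr[D=18540544/7805621 F=3 G=1867264/820823] → run G
t=18: vr[D=18540544/7805621 F=3 G=3465216/820823] → run D
t=19: vr[F=3 G=3465216/820823] → run F
t=20: vr[F=4 G=3465216/820823] → run F
t=21: vr[G=3465216/820823] → run G
t=22: (idle)
t=23: (idle)
t=24: (idle)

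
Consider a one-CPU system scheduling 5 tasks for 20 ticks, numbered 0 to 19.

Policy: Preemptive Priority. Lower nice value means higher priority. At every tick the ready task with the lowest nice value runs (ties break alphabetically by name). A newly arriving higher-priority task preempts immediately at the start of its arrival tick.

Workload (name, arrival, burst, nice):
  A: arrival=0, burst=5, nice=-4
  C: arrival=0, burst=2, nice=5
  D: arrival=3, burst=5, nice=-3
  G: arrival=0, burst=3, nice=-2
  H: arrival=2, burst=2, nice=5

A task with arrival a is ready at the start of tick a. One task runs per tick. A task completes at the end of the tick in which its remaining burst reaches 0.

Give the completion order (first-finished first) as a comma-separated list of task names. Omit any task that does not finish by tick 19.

completion order = A, D, G, C, H

t=0: ready={A,C,G} → run A
t=1: ready={A,C,G} → run A
t=2: ready={A,C,G,H} → run A
t=3: ready={A,C,D,G,H} → run A
t=4: ready={A,C,D,G,H} → run A
t=5: ready={C,D,G,H} → run D
t=6: ready={C,D,G,H} → run D
t=7: ready={C,D,G,H} → run D
t=8: ready={C,D,G,H} → run D
t=9: ready={C,D,G,H} → run D
t=10: ready={C,G,H} → run G
t=11: ready={C,G,H} → run G
t=12: ready={C,G,H} → run G
t=13: ready={C,H} → run C
t=14: ready={C,H} → run C
t=15: ready={H} → run H
t=16: ready={H} → run H
t=17: (idle)
t=18: (idle)
t=19: (idle)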